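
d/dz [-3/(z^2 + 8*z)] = 6*(z + 4)/(z^2*(z + 8)^2)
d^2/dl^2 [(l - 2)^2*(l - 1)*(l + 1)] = 12*l^2 - 24*l + 6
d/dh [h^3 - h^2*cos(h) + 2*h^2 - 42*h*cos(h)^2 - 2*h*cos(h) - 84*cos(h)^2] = h^2*sin(h) + 3*h^2 + 42*h*sin(2*h) - 2*sqrt(2)*h*cos(h + pi/4) + 4*h + 84*sin(2*h) - 2*cos(h) - 21*cos(2*h) - 21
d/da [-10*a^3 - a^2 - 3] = 2*a*(-15*a - 1)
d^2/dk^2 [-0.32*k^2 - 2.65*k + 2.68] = -0.640000000000000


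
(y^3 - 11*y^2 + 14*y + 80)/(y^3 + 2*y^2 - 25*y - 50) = (y - 8)/(y + 5)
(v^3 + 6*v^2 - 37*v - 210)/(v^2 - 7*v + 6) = (v^2 + 12*v + 35)/(v - 1)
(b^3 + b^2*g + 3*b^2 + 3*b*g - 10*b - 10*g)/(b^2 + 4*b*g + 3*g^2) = (b^2 + 3*b - 10)/(b + 3*g)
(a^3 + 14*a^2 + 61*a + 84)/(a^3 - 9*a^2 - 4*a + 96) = (a^2 + 11*a + 28)/(a^2 - 12*a + 32)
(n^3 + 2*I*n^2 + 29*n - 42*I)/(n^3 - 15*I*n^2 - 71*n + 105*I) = (n^2 + 5*I*n + 14)/(n^2 - 12*I*n - 35)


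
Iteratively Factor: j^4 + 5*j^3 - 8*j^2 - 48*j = (j - 3)*(j^3 + 8*j^2 + 16*j) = j*(j - 3)*(j^2 + 8*j + 16) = j*(j - 3)*(j + 4)*(j + 4)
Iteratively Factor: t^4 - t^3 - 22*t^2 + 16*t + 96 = (t + 2)*(t^3 - 3*t^2 - 16*t + 48) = (t - 3)*(t + 2)*(t^2 - 16) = (t - 3)*(t + 2)*(t + 4)*(t - 4)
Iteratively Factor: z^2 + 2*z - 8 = (z - 2)*(z + 4)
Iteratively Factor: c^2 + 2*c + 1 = (c + 1)*(c + 1)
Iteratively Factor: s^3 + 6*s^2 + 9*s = (s + 3)*(s^2 + 3*s) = s*(s + 3)*(s + 3)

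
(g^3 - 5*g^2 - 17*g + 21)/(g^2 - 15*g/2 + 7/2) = 2*(g^2 + 2*g - 3)/(2*g - 1)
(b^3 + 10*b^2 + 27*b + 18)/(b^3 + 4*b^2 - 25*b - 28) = (b^2 + 9*b + 18)/(b^2 + 3*b - 28)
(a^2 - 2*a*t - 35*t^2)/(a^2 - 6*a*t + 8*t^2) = (a^2 - 2*a*t - 35*t^2)/(a^2 - 6*a*t + 8*t^2)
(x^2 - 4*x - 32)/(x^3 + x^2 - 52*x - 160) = 1/(x + 5)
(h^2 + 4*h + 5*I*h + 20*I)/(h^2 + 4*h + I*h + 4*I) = (h + 5*I)/(h + I)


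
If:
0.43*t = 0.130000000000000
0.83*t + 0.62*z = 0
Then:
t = 0.30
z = -0.40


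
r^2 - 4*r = r*(r - 4)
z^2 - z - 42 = (z - 7)*(z + 6)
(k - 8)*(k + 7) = k^2 - k - 56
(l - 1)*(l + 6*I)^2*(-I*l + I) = -I*l^4 + 12*l^3 + 2*I*l^3 - 24*l^2 + 35*I*l^2 + 12*l - 72*I*l + 36*I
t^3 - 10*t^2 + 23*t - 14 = (t - 7)*(t - 2)*(t - 1)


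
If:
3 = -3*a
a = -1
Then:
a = -1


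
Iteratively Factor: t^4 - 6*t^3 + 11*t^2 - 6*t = (t - 1)*(t^3 - 5*t^2 + 6*t) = t*(t - 1)*(t^2 - 5*t + 6) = t*(t - 2)*(t - 1)*(t - 3)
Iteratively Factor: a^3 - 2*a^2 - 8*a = (a + 2)*(a^2 - 4*a) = (a - 4)*(a + 2)*(a)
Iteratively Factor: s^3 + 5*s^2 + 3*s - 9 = (s + 3)*(s^2 + 2*s - 3) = (s + 3)^2*(s - 1)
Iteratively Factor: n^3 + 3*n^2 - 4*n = (n + 4)*(n^2 - n) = n*(n + 4)*(n - 1)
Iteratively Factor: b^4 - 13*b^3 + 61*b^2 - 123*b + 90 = (b - 3)*(b^3 - 10*b^2 + 31*b - 30) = (b - 5)*(b - 3)*(b^2 - 5*b + 6) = (b - 5)*(b - 3)^2*(b - 2)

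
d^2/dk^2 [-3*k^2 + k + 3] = -6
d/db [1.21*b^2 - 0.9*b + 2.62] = 2.42*b - 0.9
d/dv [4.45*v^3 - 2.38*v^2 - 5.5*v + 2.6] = 13.35*v^2 - 4.76*v - 5.5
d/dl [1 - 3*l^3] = -9*l^2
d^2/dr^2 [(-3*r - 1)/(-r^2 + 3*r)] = 6*(r^3 + r^2 - 3*r + 3)/(r^3*(r^3 - 9*r^2 + 27*r - 27))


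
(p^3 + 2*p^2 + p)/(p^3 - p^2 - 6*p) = (p^2 + 2*p + 1)/(p^2 - p - 6)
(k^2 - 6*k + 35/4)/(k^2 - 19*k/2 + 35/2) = (k - 7/2)/(k - 7)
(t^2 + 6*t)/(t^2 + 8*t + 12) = t/(t + 2)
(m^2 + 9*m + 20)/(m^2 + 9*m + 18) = (m^2 + 9*m + 20)/(m^2 + 9*m + 18)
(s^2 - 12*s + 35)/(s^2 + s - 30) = (s - 7)/(s + 6)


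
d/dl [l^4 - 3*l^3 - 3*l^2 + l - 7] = 4*l^3 - 9*l^2 - 6*l + 1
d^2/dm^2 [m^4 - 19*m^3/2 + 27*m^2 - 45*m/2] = 12*m^2 - 57*m + 54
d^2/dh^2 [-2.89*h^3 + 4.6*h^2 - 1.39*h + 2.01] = 9.2 - 17.34*h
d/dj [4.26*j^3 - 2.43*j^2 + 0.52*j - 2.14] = 12.78*j^2 - 4.86*j + 0.52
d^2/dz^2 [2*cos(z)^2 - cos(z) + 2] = cos(z) - 4*cos(2*z)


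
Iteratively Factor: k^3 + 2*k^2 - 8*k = (k - 2)*(k^2 + 4*k) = (k - 2)*(k + 4)*(k)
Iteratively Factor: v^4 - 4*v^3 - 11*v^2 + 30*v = (v - 2)*(v^3 - 2*v^2 - 15*v) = v*(v - 2)*(v^2 - 2*v - 15) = v*(v - 5)*(v - 2)*(v + 3)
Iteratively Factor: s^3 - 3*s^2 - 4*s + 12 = (s - 2)*(s^2 - s - 6) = (s - 2)*(s + 2)*(s - 3)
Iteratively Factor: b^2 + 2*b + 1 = (b + 1)*(b + 1)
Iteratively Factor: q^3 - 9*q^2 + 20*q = (q - 5)*(q^2 - 4*q) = (q - 5)*(q - 4)*(q)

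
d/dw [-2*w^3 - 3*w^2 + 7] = 6*w*(-w - 1)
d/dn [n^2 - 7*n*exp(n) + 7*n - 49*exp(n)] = -7*n*exp(n) + 2*n - 56*exp(n) + 7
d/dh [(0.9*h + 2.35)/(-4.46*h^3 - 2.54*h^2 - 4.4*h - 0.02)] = (8.028*h^3 + 33.729*h^2 + 11.938*h + 10.322)/(19.8916*h^6 + 22.6568*h^5 + 45.6996*h^4 + 22.5304*h^3 + 19.4616*h^2 + 0.176*h + 0.0004)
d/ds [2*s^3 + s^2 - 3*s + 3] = 6*s^2 + 2*s - 3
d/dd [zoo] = 0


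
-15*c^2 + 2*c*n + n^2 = (-3*c + n)*(5*c + n)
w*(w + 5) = w^2 + 5*w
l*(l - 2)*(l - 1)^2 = l^4 - 4*l^3 + 5*l^2 - 2*l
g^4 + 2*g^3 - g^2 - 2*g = g*(g - 1)*(g + 1)*(g + 2)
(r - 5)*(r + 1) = r^2 - 4*r - 5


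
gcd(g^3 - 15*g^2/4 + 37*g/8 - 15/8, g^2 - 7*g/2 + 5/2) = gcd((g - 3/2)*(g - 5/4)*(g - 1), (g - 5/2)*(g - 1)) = g - 1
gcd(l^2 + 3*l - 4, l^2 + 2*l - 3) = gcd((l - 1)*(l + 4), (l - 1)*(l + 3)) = l - 1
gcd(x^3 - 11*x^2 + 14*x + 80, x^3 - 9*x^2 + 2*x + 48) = x^2 - 6*x - 16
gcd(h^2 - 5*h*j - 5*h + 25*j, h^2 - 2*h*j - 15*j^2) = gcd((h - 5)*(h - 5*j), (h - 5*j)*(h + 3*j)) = h - 5*j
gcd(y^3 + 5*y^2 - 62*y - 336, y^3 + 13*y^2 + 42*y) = y^2 + 13*y + 42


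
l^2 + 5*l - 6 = (l - 1)*(l + 6)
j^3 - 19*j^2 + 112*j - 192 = (j - 8)^2*(j - 3)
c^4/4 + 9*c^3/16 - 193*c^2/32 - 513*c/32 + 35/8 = (c/4 + 1)*(c - 5)*(c - 1/4)*(c + 7/2)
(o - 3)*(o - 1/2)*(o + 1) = o^3 - 5*o^2/2 - 2*o + 3/2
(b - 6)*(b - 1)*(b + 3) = b^3 - 4*b^2 - 15*b + 18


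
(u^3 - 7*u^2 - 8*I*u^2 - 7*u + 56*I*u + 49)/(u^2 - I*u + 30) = (u^3 + u^2*(-7 - 8*I) + u*(-7 + 56*I) + 49)/(u^2 - I*u + 30)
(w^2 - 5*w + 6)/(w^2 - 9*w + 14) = (w - 3)/(w - 7)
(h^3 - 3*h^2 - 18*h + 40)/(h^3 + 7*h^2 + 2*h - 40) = (h - 5)/(h + 5)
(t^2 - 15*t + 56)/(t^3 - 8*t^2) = (t - 7)/t^2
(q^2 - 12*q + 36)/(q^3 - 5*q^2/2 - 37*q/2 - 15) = 2*(q - 6)/(2*q^2 + 7*q + 5)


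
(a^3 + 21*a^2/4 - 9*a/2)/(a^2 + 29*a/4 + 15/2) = a*(4*a - 3)/(4*a + 5)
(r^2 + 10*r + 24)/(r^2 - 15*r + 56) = (r^2 + 10*r + 24)/(r^2 - 15*r + 56)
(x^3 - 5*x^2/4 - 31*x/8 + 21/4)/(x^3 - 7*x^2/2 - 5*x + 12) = (x - 7/4)/(x - 4)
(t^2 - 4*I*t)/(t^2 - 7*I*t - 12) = t/(t - 3*I)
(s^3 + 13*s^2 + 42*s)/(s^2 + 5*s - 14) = s*(s + 6)/(s - 2)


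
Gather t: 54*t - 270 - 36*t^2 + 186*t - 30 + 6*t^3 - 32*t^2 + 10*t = 6*t^3 - 68*t^2 + 250*t - 300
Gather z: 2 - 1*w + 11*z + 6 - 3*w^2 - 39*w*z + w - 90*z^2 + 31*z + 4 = -3*w^2 - 90*z^2 + z*(42 - 39*w) + 12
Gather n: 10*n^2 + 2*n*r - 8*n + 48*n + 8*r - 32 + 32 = 10*n^2 + n*(2*r + 40) + 8*r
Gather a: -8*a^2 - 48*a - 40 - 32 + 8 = -8*a^2 - 48*a - 64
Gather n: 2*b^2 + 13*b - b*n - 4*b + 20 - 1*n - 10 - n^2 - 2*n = 2*b^2 + 9*b - n^2 + n*(-b - 3) + 10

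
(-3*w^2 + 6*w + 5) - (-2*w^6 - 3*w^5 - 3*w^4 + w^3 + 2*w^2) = 2*w^6 + 3*w^5 + 3*w^4 - w^3 - 5*w^2 + 6*w + 5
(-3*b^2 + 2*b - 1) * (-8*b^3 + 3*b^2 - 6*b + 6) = 24*b^5 - 25*b^4 + 32*b^3 - 33*b^2 + 18*b - 6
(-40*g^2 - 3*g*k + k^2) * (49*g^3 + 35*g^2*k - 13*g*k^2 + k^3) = -1960*g^5 - 1547*g^4*k + 464*g^3*k^2 + 34*g^2*k^3 - 16*g*k^4 + k^5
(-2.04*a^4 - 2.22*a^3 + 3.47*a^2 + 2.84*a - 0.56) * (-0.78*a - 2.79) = 1.5912*a^5 + 7.4232*a^4 + 3.4872*a^3 - 11.8965*a^2 - 7.4868*a + 1.5624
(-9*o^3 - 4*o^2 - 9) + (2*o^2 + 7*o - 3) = -9*o^3 - 2*o^2 + 7*o - 12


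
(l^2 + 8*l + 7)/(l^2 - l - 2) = (l + 7)/(l - 2)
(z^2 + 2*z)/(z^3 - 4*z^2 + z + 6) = z*(z + 2)/(z^3 - 4*z^2 + z + 6)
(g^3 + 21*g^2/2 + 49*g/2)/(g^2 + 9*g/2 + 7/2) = g*(g + 7)/(g + 1)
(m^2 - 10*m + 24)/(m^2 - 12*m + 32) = (m - 6)/(m - 8)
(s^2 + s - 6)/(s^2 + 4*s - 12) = (s + 3)/(s + 6)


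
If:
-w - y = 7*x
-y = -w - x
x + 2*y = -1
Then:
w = -4/5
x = 1/5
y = -3/5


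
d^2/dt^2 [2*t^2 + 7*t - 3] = 4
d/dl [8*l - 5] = 8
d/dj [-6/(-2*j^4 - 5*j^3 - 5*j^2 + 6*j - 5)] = 6*(-8*j^3 - 15*j^2 - 10*j + 6)/(2*j^4 + 5*j^3 + 5*j^2 - 6*j + 5)^2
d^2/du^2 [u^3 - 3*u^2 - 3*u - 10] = 6*u - 6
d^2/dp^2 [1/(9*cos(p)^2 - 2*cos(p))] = (-162*(1 - cos(2*p))^2 - 135*cos(p) - 166*cos(2*p) + 27*cos(3*p) + 498)/(2*(9*cos(p) - 2)^3*cos(p)^3)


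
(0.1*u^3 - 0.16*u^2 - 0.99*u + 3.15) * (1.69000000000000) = 0.169*u^3 - 0.2704*u^2 - 1.6731*u + 5.3235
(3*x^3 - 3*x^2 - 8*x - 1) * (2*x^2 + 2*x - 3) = 6*x^5 - 31*x^3 - 9*x^2 + 22*x + 3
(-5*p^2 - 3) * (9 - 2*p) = 10*p^3 - 45*p^2 + 6*p - 27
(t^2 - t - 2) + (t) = t^2 - 2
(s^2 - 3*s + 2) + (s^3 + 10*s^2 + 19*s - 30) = s^3 + 11*s^2 + 16*s - 28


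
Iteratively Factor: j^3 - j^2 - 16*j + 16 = (j - 4)*(j^2 + 3*j - 4) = (j - 4)*(j + 4)*(j - 1)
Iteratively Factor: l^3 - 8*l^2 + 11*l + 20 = (l + 1)*(l^2 - 9*l + 20) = (l - 5)*(l + 1)*(l - 4)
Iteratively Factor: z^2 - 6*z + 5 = (z - 5)*(z - 1)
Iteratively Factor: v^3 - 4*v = (v + 2)*(v^2 - 2*v) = (v - 2)*(v + 2)*(v)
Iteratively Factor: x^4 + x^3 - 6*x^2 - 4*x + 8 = (x + 2)*(x^3 - x^2 - 4*x + 4) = (x + 2)^2*(x^2 - 3*x + 2) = (x - 2)*(x + 2)^2*(x - 1)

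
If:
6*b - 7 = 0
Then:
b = 7/6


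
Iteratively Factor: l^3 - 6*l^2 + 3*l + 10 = (l - 2)*(l^2 - 4*l - 5) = (l - 2)*(l + 1)*(l - 5)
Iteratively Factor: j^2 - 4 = (j - 2)*(j + 2)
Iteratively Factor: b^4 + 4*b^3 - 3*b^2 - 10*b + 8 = (b - 1)*(b^3 + 5*b^2 + 2*b - 8) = (b - 1)*(b + 4)*(b^2 + b - 2) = (b - 1)^2*(b + 4)*(b + 2)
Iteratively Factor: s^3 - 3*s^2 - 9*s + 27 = (s + 3)*(s^2 - 6*s + 9) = (s - 3)*(s + 3)*(s - 3)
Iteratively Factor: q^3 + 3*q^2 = (q)*(q^2 + 3*q) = q*(q + 3)*(q)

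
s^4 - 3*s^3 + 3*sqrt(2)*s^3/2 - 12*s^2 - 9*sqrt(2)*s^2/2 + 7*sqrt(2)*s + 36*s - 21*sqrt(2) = (s - 3)*(s - sqrt(2))^2*(s + 7*sqrt(2)/2)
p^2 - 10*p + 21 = (p - 7)*(p - 3)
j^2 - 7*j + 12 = (j - 4)*(j - 3)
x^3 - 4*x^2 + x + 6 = (x - 3)*(x - 2)*(x + 1)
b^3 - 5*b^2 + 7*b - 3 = (b - 3)*(b - 1)^2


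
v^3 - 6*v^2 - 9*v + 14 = (v - 7)*(v - 1)*(v + 2)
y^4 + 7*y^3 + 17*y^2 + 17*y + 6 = (y + 1)^2*(y + 2)*(y + 3)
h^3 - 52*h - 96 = (h - 8)*(h + 2)*(h + 6)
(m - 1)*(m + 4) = m^2 + 3*m - 4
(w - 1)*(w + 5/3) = w^2 + 2*w/3 - 5/3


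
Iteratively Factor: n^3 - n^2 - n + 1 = (n - 1)*(n^2 - 1) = (n - 1)^2*(n + 1)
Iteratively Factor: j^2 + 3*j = (j + 3)*(j)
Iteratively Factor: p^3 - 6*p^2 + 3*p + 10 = (p + 1)*(p^2 - 7*p + 10) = (p - 5)*(p + 1)*(p - 2)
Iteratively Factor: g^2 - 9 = (g + 3)*(g - 3)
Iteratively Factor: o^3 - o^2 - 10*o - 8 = (o + 2)*(o^2 - 3*o - 4) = (o + 1)*(o + 2)*(o - 4)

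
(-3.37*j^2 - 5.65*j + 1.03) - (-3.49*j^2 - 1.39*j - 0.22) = 0.12*j^2 - 4.26*j + 1.25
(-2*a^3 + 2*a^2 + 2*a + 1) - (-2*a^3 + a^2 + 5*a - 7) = a^2 - 3*a + 8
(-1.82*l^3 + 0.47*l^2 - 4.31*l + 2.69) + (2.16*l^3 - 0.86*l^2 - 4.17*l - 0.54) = 0.34*l^3 - 0.39*l^2 - 8.48*l + 2.15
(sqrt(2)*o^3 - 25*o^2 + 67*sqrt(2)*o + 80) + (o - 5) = sqrt(2)*o^3 - 25*o^2 + o + 67*sqrt(2)*o + 75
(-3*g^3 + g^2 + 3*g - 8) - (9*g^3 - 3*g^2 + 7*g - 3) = -12*g^3 + 4*g^2 - 4*g - 5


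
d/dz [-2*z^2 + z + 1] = 1 - 4*z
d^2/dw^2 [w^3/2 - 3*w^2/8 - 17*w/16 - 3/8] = 3*w - 3/4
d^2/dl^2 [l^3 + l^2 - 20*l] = 6*l + 2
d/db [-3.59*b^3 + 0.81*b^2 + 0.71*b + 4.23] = -10.77*b^2 + 1.62*b + 0.71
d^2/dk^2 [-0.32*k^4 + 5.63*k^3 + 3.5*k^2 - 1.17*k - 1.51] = -3.84*k^2 + 33.78*k + 7.0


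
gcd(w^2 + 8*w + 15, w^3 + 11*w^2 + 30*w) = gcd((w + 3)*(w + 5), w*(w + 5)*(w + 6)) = w + 5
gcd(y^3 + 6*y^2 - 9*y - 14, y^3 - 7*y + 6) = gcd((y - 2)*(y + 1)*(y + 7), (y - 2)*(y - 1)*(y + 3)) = y - 2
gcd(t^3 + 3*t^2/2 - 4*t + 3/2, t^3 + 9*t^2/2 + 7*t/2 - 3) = t^2 + 5*t/2 - 3/2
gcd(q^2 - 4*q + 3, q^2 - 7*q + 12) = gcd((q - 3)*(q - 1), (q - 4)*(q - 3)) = q - 3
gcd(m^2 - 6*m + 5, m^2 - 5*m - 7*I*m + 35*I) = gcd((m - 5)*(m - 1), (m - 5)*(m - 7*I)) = m - 5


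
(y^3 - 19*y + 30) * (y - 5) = y^4 - 5*y^3 - 19*y^2 + 125*y - 150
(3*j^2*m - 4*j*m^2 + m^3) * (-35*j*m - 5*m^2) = -105*j^3*m^2 + 125*j^2*m^3 - 15*j*m^4 - 5*m^5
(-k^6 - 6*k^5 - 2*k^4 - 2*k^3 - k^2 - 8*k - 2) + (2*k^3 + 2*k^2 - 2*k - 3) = -k^6 - 6*k^5 - 2*k^4 + k^2 - 10*k - 5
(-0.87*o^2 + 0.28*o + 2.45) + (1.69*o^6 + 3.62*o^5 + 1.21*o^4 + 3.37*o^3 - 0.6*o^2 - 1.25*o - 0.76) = 1.69*o^6 + 3.62*o^5 + 1.21*o^4 + 3.37*o^3 - 1.47*o^2 - 0.97*o + 1.69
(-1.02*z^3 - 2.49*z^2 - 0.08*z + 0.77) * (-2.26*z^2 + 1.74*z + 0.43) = 2.3052*z^5 + 3.8526*z^4 - 4.5904*z^3 - 2.9501*z^2 + 1.3054*z + 0.3311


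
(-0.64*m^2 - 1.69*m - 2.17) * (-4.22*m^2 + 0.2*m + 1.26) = 2.7008*m^4 + 7.0038*m^3 + 8.013*m^2 - 2.5634*m - 2.7342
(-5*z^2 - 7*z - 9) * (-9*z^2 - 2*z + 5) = 45*z^4 + 73*z^3 + 70*z^2 - 17*z - 45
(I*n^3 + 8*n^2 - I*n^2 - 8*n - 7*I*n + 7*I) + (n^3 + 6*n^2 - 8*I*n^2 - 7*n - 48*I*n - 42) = n^3 + I*n^3 + 14*n^2 - 9*I*n^2 - 15*n - 55*I*n - 42 + 7*I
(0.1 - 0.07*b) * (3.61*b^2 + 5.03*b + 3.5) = -0.2527*b^3 + 0.00889999999999996*b^2 + 0.258*b + 0.35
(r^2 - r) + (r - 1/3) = r^2 - 1/3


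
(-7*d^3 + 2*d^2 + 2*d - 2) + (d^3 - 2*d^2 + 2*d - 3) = -6*d^3 + 4*d - 5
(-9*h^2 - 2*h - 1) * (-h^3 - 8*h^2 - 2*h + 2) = 9*h^5 + 74*h^4 + 35*h^3 - 6*h^2 - 2*h - 2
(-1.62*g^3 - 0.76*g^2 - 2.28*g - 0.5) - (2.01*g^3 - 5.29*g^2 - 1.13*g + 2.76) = -3.63*g^3 + 4.53*g^2 - 1.15*g - 3.26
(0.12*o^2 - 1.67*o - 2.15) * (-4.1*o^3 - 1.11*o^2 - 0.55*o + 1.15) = -0.492*o^5 + 6.7138*o^4 + 10.6027*o^3 + 3.443*o^2 - 0.738*o - 2.4725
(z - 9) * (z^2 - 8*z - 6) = z^3 - 17*z^2 + 66*z + 54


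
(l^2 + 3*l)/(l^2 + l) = (l + 3)/(l + 1)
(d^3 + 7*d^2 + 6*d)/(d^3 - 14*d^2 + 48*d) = (d^2 + 7*d + 6)/(d^2 - 14*d + 48)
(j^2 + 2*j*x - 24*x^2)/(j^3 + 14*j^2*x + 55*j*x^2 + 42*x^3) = (j - 4*x)/(j^2 + 8*j*x + 7*x^2)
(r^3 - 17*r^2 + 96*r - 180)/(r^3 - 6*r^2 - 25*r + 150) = (r - 6)/(r + 5)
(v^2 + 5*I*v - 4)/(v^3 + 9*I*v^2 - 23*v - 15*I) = (v + 4*I)/(v^2 + 8*I*v - 15)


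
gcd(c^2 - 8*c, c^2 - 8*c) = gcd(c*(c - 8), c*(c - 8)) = c^2 - 8*c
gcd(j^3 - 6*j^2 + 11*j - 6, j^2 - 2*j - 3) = j - 3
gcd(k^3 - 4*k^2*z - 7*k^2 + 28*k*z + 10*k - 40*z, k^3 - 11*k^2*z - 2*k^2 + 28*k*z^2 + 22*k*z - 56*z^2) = -k^2 + 4*k*z + 2*k - 8*z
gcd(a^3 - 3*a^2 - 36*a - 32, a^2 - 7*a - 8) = a^2 - 7*a - 8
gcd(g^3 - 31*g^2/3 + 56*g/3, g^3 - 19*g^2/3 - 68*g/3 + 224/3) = g^2 - 31*g/3 + 56/3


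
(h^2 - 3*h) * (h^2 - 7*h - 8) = h^4 - 10*h^3 + 13*h^2 + 24*h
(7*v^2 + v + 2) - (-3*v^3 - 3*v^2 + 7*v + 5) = 3*v^3 + 10*v^2 - 6*v - 3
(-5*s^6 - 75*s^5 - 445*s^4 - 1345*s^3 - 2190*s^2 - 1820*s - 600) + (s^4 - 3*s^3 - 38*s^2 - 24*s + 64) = -5*s^6 - 75*s^5 - 444*s^4 - 1348*s^3 - 2228*s^2 - 1844*s - 536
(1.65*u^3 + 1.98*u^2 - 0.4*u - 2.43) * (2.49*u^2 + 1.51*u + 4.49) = 4.1085*u^5 + 7.4217*u^4 + 9.4023*u^3 + 2.2355*u^2 - 5.4653*u - 10.9107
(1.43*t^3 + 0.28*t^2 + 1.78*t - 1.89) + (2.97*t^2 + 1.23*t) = 1.43*t^3 + 3.25*t^2 + 3.01*t - 1.89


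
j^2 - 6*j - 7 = (j - 7)*(j + 1)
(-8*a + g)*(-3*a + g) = 24*a^2 - 11*a*g + g^2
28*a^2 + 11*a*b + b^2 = (4*a + b)*(7*a + b)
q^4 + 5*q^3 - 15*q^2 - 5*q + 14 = (q - 2)*(q - 1)*(q + 1)*(q + 7)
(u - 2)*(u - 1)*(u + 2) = u^3 - u^2 - 4*u + 4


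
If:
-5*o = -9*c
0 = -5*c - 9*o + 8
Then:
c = 20/53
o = 36/53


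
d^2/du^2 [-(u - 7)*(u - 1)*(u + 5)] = 6 - 6*u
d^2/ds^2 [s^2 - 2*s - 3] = 2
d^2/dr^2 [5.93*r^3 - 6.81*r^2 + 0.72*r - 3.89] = 35.58*r - 13.62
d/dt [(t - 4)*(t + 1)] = 2*t - 3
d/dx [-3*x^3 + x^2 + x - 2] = -9*x^2 + 2*x + 1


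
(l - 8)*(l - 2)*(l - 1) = l^3 - 11*l^2 + 26*l - 16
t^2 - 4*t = t*(t - 4)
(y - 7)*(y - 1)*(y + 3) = y^3 - 5*y^2 - 17*y + 21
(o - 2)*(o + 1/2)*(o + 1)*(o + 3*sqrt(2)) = o^4 - o^3/2 + 3*sqrt(2)*o^3 - 5*o^2/2 - 3*sqrt(2)*o^2/2 - 15*sqrt(2)*o/2 - o - 3*sqrt(2)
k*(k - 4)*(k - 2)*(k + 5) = k^4 - k^3 - 22*k^2 + 40*k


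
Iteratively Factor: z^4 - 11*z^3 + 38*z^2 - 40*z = (z)*(z^3 - 11*z^2 + 38*z - 40) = z*(z - 4)*(z^2 - 7*z + 10) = z*(z - 4)*(z - 2)*(z - 5)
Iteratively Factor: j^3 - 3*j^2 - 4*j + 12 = (j - 3)*(j^2 - 4) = (j - 3)*(j - 2)*(j + 2)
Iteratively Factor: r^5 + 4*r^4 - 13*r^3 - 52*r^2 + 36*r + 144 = (r + 3)*(r^4 + r^3 - 16*r^2 - 4*r + 48) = (r - 3)*(r + 3)*(r^3 + 4*r^2 - 4*r - 16) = (r - 3)*(r + 2)*(r + 3)*(r^2 + 2*r - 8) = (r - 3)*(r - 2)*(r + 2)*(r + 3)*(r + 4)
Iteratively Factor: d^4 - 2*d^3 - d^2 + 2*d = (d)*(d^3 - 2*d^2 - d + 2) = d*(d - 2)*(d^2 - 1) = d*(d - 2)*(d + 1)*(d - 1)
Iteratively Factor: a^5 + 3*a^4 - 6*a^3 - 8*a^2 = (a + 4)*(a^4 - a^3 - 2*a^2) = (a + 1)*(a + 4)*(a^3 - 2*a^2) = a*(a + 1)*(a + 4)*(a^2 - 2*a) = a^2*(a + 1)*(a + 4)*(a - 2)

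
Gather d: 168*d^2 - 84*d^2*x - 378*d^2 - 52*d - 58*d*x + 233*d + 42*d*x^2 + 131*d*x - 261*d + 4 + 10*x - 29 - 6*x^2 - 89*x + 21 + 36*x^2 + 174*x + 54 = d^2*(-84*x - 210) + d*(42*x^2 + 73*x - 80) + 30*x^2 + 95*x + 50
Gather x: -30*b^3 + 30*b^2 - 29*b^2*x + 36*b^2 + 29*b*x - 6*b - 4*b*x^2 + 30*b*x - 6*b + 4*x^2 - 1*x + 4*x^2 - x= -30*b^3 + 66*b^2 - 12*b + x^2*(8 - 4*b) + x*(-29*b^2 + 59*b - 2)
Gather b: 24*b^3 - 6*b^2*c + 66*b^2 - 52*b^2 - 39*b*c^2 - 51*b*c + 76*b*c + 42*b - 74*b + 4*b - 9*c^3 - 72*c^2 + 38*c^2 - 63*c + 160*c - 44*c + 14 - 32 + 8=24*b^3 + b^2*(14 - 6*c) + b*(-39*c^2 + 25*c - 28) - 9*c^3 - 34*c^2 + 53*c - 10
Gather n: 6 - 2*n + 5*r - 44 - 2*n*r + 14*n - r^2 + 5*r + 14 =n*(12 - 2*r) - r^2 + 10*r - 24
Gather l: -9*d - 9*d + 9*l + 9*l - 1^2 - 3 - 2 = -18*d + 18*l - 6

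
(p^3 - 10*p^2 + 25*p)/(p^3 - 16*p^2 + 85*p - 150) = p/(p - 6)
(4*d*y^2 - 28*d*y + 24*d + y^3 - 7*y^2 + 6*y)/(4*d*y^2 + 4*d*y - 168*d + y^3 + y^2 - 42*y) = (y - 1)/(y + 7)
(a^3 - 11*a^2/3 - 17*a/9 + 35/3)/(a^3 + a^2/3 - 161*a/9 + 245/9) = (3*a^2 - 4*a - 15)/(3*a^2 + 8*a - 35)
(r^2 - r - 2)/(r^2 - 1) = (r - 2)/(r - 1)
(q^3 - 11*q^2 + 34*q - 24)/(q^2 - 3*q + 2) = (q^2 - 10*q + 24)/(q - 2)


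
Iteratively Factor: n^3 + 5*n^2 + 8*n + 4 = (n + 2)*(n^2 + 3*n + 2) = (n + 1)*(n + 2)*(n + 2)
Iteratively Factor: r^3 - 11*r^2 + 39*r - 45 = (r - 5)*(r^2 - 6*r + 9) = (r - 5)*(r - 3)*(r - 3)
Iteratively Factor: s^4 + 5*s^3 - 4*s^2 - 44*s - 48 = (s + 4)*(s^3 + s^2 - 8*s - 12) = (s + 2)*(s + 4)*(s^2 - s - 6) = (s - 3)*(s + 2)*(s + 4)*(s + 2)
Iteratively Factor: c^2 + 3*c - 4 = (c + 4)*(c - 1)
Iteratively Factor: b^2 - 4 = (b - 2)*(b + 2)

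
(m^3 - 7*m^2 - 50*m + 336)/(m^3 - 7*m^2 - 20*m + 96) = (m^2 + m - 42)/(m^2 + m - 12)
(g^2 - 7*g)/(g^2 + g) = (g - 7)/(g + 1)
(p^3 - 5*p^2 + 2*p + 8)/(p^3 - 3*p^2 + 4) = (p - 4)/(p - 2)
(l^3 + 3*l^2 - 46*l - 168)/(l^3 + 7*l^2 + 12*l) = (l^2 - l - 42)/(l*(l + 3))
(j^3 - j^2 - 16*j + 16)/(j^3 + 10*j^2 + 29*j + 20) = (j^2 - 5*j + 4)/(j^2 + 6*j + 5)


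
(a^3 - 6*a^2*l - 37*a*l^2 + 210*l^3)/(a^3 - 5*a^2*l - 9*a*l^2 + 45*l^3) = (a^2 - a*l - 42*l^2)/(a^2 - 9*l^2)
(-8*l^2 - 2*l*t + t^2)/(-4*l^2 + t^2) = (-4*l + t)/(-2*l + t)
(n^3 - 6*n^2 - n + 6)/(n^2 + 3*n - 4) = (n^2 - 5*n - 6)/(n + 4)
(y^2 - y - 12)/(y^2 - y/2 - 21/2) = 2*(y - 4)/(2*y - 7)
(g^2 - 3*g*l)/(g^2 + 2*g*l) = (g - 3*l)/(g + 2*l)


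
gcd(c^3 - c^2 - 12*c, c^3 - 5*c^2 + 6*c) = c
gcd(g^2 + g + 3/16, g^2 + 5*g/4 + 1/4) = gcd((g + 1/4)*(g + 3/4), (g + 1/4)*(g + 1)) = g + 1/4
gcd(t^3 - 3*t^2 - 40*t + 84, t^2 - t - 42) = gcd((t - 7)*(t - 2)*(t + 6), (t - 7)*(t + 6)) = t^2 - t - 42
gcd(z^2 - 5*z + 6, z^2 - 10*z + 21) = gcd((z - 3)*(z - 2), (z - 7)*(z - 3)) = z - 3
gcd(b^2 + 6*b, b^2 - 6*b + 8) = 1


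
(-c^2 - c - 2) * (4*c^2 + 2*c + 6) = -4*c^4 - 6*c^3 - 16*c^2 - 10*c - 12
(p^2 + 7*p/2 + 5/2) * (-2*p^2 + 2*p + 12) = -2*p^4 - 5*p^3 + 14*p^2 + 47*p + 30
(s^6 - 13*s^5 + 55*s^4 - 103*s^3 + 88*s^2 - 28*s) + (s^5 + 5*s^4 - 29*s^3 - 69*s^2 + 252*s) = s^6 - 12*s^5 + 60*s^4 - 132*s^3 + 19*s^2 + 224*s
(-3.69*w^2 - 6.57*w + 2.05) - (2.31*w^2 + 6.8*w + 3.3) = -6.0*w^2 - 13.37*w - 1.25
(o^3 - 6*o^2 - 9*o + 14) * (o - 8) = o^4 - 14*o^3 + 39*o^2 + 86*o - 112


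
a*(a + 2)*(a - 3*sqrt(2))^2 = a^4 - 6*sqrt(2)*a^3 + 2*a^3 - 12*sqrt(2)*a^2 + 18*a^2 + 36*a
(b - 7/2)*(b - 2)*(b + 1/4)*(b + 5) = b^4 - b^3/4 - 165*b^2/8 + 239*b/8 + 35/4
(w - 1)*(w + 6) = w^2 + 5*w - 6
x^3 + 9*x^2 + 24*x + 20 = (x + 2)^2*(x + 5)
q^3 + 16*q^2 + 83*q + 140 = (q + 4)*(q + 5)*(q + 7)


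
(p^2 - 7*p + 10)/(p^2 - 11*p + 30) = (p - 2)/(p - 6)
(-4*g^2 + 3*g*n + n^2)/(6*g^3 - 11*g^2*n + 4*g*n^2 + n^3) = (-4*g - n)/(6*g^2 - 5*g*n - n^2)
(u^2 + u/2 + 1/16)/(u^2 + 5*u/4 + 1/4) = (u + 1/4)/(u + 1)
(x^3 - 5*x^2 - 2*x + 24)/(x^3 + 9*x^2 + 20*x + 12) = (x^2 - 7*x + 12)/(x^2 + 7*x + 6)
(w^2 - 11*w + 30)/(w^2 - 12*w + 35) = (w - 6)/(w - 7)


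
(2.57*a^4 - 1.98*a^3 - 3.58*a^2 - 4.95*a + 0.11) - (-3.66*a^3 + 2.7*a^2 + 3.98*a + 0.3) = 2.57*a^4 + 1.68*a^3 - 6.28*a^2 - 8.93*a - 0.19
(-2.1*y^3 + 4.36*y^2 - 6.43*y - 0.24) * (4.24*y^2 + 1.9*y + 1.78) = -8.904*y^5 + 14.4964*y^4 - 22.7172*y^3 - 5.4738*y^2 - 11.9014*y - 0.4272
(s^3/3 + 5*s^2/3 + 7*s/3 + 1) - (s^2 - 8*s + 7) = s^3/3 + 2*s^2/3 + 31*s/3 - 6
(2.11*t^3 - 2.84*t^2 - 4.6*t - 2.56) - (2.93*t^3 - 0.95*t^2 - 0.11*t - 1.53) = -0.82*t^3 - 1.89*t^2 - 4.49*t - 1.03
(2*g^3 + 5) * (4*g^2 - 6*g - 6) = 8*g^5 - 12*g^4 - 12*g^3 + 20*g^2 - 30*g - 30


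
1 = 1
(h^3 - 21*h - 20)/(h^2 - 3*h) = (h^3 - 21*h - 20)/(h*(h - 3))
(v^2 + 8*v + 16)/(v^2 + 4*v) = (v + 4)/v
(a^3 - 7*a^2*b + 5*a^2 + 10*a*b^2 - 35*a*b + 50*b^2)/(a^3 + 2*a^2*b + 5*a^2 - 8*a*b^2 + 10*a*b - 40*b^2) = (a - 5*b)/(a + 4*b)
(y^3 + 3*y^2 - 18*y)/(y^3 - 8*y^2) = (y^2 + 3*y - 18)/(y*(y - 8))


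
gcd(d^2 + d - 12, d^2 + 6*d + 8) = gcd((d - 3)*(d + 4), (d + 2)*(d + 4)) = d + 4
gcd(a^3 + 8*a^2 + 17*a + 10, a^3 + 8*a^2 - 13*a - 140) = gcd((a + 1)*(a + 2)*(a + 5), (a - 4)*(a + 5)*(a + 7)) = a + 5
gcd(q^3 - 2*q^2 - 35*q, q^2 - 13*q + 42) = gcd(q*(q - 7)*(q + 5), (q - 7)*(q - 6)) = q - 7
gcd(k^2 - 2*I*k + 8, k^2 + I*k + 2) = k + 2*I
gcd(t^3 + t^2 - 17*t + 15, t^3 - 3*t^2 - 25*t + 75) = t^2 + 2*t - 15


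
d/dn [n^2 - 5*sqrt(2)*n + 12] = 2*n - 5*sqrt(2)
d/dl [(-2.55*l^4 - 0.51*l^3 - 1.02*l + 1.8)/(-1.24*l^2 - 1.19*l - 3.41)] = (6.324*l^5 + 9.7359*l^4 + 35.9958*l^3 + 3.9525*l^2 + 4.464*l + 5.6202)/(1.5376*l^4 + 2.9512*l^3 + 9.8729*l^2 + 8.1158*l + 11.6281)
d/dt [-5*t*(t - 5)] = 25 - 10*t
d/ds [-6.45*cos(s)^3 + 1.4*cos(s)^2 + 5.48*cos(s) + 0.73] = (19.35*cos(s)^2 - 2.8*cos(s) - 5.48)*sin(s)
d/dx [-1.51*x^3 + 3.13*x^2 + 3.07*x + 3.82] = -4.53*x^2 + 6.26*x + 3.07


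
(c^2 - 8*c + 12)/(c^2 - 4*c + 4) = (c - 6)/(c - 2)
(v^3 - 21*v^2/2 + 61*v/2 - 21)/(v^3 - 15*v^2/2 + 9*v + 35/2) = (v^2 - 7*v + 6)/(v^2 - 4*v - 5)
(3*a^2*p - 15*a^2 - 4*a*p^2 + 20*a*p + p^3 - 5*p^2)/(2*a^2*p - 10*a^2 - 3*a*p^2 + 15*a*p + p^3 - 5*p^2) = (-3*a + p)/(-2*a + p)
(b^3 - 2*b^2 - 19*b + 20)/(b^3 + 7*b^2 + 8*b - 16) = (b - 5)/(b + 4)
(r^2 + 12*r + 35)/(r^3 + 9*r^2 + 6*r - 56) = (r + 5)/(r^2 + 2*r - 8)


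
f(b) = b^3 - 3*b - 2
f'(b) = 3*b^2 - 3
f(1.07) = -3.98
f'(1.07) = 0.43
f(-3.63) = -38.94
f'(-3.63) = 36.53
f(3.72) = 38.32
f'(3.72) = 38.52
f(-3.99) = -53.55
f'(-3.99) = 44.76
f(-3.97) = -52.66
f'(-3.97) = 44.28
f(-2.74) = -14.35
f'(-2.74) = 19.52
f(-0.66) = -0.31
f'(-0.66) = -1.69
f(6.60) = 265.70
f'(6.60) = 127.68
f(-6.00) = -200.00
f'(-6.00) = 105.00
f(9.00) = 700.00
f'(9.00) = 240.00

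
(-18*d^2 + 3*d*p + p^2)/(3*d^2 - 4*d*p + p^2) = (6*d + p)/(-d + p)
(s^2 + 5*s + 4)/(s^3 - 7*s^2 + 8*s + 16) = (s + 4)/(s^2 - 8*s + 16)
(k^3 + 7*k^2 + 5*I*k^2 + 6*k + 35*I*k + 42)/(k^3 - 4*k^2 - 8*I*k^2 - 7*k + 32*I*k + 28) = (k^2 + k*(7 + 6*I) + 42*I)/(k^2 - k*(4 + 7*I) + 28*I)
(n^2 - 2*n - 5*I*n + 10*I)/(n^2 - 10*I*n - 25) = (n - 2)/(n - 5*I)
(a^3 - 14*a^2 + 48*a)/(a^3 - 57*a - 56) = a*(a - 6)/(a^2 + 8*a + 7)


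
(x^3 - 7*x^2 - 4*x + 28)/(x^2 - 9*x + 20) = (x^3 - 7*x^2 - 4*x + 28)/(x^2 - 9*x + 20)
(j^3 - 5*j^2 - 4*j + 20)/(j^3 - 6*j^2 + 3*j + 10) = (j + 2)/(j + 1)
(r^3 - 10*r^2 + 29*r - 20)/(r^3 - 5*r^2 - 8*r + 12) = (r^2 - 9*r + 20)/(r^2 - 4*r - 12)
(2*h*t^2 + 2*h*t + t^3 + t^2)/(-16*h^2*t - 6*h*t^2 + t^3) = (t + 1)/(-8*h + t)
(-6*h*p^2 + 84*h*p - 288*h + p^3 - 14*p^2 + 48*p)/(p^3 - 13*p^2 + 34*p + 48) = (-6*h + p)/(p + 1)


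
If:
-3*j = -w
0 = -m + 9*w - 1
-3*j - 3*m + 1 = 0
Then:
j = 1/21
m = 2/7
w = 1/7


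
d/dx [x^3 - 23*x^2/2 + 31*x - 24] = 3*x^2 - 23*x + 31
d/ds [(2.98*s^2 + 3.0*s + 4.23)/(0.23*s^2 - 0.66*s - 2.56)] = (-2.6568*s^2 - 17.2034*s - 4.8882)/(0.0529*s^4 - 0.3036*s^3 - 0.742*s^2 + 3.3792*s + 6.5536)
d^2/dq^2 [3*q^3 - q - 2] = 18*q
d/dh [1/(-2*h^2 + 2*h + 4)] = (h - 1/2)/(-h^2 + h + 2)^2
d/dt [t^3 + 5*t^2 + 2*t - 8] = 3*t^2 + 10*t + 2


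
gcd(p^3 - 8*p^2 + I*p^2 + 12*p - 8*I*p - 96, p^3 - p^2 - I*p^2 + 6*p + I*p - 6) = p - 3*I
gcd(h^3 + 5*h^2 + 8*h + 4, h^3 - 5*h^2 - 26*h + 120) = 1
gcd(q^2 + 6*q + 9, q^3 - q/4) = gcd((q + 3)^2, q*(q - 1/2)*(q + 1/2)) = 1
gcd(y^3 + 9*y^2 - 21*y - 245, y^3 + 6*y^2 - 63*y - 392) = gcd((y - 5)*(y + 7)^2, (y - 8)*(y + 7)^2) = y^2 + 14*y + 49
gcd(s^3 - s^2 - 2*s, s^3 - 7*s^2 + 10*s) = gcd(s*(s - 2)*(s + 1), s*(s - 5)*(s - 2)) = s^2 - 2*s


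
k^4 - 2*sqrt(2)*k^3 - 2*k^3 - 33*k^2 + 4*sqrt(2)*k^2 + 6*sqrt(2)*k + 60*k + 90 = (k - 3)*(k + 1)*(k - 5*sqrt(2))*(k + 3*sqrt(2))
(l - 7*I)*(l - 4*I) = l^2 - 11*I*l - 28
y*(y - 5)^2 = y^3 - 10*y^2 + 25*y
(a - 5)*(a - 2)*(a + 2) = a^3 - 5*a^2 - 4*a + 20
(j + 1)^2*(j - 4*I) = j^3 + 2*j^2 - 4*I*j^2 + j - 8*I*j - 4*I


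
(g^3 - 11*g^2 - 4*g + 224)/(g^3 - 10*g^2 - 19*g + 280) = (g + 4)/(g + 5)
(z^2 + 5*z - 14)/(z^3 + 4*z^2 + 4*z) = (z^2 + 5*z - 14)/(z*(z^2 + 4*z + 4))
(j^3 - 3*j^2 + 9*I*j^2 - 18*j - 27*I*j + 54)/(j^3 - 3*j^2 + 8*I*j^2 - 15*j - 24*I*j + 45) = (j + 6*I)/(j + 5*I)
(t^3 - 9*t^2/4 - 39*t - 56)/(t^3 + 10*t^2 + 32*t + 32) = (t^2 - 25*t/4 - 14)/(t^2 + 6*t + 8)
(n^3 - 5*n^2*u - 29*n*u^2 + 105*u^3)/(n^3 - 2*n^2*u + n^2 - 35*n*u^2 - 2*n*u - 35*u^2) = (n - 3*u)/(n + 1)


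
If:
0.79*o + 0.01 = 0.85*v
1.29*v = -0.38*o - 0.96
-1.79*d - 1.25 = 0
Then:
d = -0.70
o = -0.62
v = -0.56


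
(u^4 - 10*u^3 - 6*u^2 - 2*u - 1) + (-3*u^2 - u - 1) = u^4 - 10*u^3 - 9*u^2 - 3*u - 2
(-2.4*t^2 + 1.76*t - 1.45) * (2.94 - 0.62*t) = 1.488*t^3 - 8.1472*t^2 + 6.0734*t - 4.263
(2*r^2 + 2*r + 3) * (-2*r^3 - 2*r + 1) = -4*r^5 - 4*r^4 - 10*r^3 - 2*r^2 - 4*r + 3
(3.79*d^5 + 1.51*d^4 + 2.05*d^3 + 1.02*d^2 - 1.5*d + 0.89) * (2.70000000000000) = 10.233*d^5 + 4.077*d^4 + 5.535*d^3 + 2.754*d^2 - 4.05*d + 2.403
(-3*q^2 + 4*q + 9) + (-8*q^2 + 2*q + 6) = -11*q^2 + 6*q + 15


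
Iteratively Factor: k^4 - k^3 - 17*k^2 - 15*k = (k - 5)*(k^3 + 4*k^2 + 3*k) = (k - 5)*(k + 1)*(k^2 + 3*k) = k*(k - 5)*(k + 1)*(k + 3)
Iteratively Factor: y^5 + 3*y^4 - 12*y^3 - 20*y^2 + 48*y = (y - 2)*(y^4 + 5*y^3 - 2*y^2 - 24*y) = (y - 2)*(y + 4)*(y^3 + y^2 - 6*y) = (y - 2)^2*(y + 4)*(y^2 + 3*y) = y*(y - 2)^2*(y + 4)*(y + 3)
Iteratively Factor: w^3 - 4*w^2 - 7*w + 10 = (w - 5)*(w^2 + w - 2) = (w - 5)*(w + 2)*(w - 1)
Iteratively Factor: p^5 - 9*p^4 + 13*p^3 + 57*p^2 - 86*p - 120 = (p - 3)*(p^4 - 6*p^3 - 5*p^2 + 42*p + 40) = (p - 3)*(p + 2)*(p^3 - 8*p^2 + 11*p + 20) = (p - 5)*(p - 3)*(p + 2)*(p^2 - 3*p - 4) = (p - 5)*(p - 3)*(p + 1)*(p + 2)*(p - 4)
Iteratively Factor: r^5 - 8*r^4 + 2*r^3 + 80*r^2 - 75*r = (r - 1)*(r^4 - 7*r^3 - 5*r^2 + 75*r) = (r - 1)*(r + 3)*(r^3 - 10*r^2 + 25*r) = (r - 5)*(r - 1)*(r + 3)*(r^2 - 5*r) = r*(r - 5)*(r - 1)*(r + 3)*(r - 5)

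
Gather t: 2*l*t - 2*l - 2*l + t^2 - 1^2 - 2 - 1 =2*l*t - 4*l + t^2 - 4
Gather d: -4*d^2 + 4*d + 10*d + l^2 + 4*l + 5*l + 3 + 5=-4*d^2 + 14*d + l^2 + 9*l + 8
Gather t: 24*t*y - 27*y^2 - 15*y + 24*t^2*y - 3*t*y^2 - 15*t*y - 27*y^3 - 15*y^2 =24*t^2*y + t*(-3*y^2 + 9*y) - 27*y^3 - 42*y^2 - 15*y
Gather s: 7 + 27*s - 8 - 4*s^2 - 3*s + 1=-4*s^2 + 24*s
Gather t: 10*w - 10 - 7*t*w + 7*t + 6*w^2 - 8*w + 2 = t*(7 - 7*w) + 6*w^2 + 2*w - 8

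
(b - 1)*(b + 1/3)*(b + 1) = b^3 + b^2/3 - b - 1/3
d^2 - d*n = d*(d - n)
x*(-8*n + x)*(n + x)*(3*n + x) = -24*n^3*x - 29*n^2*x^2 - 4*n*x^3 + x^4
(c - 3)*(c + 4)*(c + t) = c^3 + c^2*t + c^2 + c*t - 12*c - 12*t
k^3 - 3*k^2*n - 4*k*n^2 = k*(k - 4*n)*(k + n)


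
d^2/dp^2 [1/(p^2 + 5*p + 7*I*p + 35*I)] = 2*(-p^2 - 5*p - 7*I*p + (2*p + 5 + 7*I)^2 - 35*I)/(p^2 + 5*p + 7*I*p + 35*I)^3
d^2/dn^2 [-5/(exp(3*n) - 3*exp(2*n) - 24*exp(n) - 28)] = (-45*exp(3*n) + 345*exp(2*n) - 1140*exp(n) + 840)*exp(n)/(exp(7*n) - 13*exp(6*n) + 3*exp(5*n) + 361*exp(4*n) + 128*exp(3*n) - 3864*exp(2*n) - 8624*exp(n) - 5488)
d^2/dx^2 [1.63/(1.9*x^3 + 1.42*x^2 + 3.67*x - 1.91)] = (-(18.582*x + 4.6292)*(1.9*x^3 + 1.42*x^2 + 3.67*x - 1.91) + 1.63*(5.7*x^2 + 2.84*x + 3.67)*(11.4*x^2 + 5.68*x + 7.34))/(1.9*x^3 + 1.42*x^2 + 3.67*x - 1.91)^3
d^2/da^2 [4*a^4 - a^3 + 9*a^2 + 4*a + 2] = 48*a^2 - 6*a + 18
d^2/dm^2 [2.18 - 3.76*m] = 0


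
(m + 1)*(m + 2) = m^2 + 3*m + 2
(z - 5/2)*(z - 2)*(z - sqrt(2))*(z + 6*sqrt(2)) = z^4 - 9*z^3/2 + 5*sqrt(2)*z^3 - 45*sqrt(2)*z^2/2 - 7*z^2 + 25*sqrt(2)*z + 54*z - 60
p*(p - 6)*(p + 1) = p^3 - 5*p^2 - 6*p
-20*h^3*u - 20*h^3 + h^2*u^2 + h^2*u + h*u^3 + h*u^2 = (-4*h + u)*(5*h + u)*(h*u + h)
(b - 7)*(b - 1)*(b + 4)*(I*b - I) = I*b^4 - 5*I*b^3 - 21*I*b^2 + 53*I*b - 28*I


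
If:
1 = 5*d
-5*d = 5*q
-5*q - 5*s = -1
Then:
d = 1/5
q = -1/5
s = 2/5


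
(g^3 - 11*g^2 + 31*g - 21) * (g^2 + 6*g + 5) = g^5 - 5*g^4 - 30*g^3 + 110*g^2 + 29*g - 105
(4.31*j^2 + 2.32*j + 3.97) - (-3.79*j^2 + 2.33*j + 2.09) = 8.1*j^2 - 0.0100000000000002*j + 1.88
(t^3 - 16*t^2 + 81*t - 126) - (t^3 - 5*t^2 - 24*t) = -11*t^2 + 105*t - 126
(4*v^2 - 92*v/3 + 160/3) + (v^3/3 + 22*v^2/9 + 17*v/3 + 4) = v^3/3 + 58*v^2/9 - 25*v + 172/3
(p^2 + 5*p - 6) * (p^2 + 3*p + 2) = p^4 + 8*p^3 + 11*p^2 - 8*p - 12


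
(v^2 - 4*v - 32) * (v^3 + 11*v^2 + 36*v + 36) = v^5 + 7*v^4 - 40*v^3 - 460*v^2 - 1296*v - 1152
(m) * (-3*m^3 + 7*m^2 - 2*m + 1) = -3*m^4 + 7*m^3 - 2*m^2 + m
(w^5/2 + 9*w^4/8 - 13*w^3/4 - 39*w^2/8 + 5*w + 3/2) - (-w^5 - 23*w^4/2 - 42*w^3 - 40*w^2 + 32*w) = 3*w^5/2 + 101*w^4/8 + 155*w^3/4 + 281*w^2/8 - 27*w + 3/2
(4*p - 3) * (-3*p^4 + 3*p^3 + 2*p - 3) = -12*p^5 + 21*p^4 - 9*p^3 + 8*p^2 - 18*p + 9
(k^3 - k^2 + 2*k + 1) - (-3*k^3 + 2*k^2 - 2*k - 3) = 4*k^3 - 3*k^2 + 4*k + 4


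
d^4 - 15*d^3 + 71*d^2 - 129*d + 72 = (d - 8)*(d - 3)^2*(d - 1)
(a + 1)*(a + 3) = a^2 + 4*a + 3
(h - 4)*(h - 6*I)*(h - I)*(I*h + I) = I*h^4 + 7*h^3 - 3*I*h^3 - 21*h^2 - 10*I*h^2 - 28*h + 18*I*h + 24*I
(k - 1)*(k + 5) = k^2 + 4*k - 5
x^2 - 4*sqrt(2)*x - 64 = (x - 8*sqrt(2))*(x + 4*sqrt(2))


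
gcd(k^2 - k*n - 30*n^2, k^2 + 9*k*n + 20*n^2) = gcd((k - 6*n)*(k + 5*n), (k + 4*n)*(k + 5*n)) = k + 5*n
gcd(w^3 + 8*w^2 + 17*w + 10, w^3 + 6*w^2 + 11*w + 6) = w^2 + 3*w + 2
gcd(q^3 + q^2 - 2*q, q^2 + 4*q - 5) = q - 1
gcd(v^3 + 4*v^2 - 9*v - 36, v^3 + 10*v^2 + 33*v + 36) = v^2 + 7*v + 12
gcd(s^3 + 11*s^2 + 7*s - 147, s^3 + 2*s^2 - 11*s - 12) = s - 3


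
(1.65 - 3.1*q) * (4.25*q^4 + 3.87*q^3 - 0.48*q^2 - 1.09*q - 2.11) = -13.175*q^5 - 4.9845*q^4 + 7.8735*q^3 + 2.587*q^2 + 4.7425*q - 3.4815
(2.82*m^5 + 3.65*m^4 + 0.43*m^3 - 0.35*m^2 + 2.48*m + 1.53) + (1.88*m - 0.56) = 2.82*m^5 + 3.65*m^4 + 0.43*m^3 - 0.35*m^2 + 4.36*m + 0.97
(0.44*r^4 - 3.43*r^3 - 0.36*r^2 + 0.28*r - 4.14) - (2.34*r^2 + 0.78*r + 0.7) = 0.44*r^4 - 3.43*r^3 - 2.7*r^2 - 0.5*r - 4.84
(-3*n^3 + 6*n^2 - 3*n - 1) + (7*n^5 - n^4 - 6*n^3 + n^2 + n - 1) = 7*n^5 - n^4 - 9*n^3 + 7*n^2 - 2*n - 2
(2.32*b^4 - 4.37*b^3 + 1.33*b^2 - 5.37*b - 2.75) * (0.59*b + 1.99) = 1.3688*b^5 + 2.0385*b^4 - 7.9116*b^3 - 0.5216*b^2 - 12.3088*b - 5.4725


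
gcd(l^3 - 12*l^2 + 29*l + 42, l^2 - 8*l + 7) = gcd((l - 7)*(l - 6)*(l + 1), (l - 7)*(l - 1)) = l - 7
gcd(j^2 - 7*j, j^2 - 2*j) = j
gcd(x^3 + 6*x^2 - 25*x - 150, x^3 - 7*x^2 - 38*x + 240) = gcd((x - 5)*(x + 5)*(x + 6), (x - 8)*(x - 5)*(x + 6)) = x^2 + x - 30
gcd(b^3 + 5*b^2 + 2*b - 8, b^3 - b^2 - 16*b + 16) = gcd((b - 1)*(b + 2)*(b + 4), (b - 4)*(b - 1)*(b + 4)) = b^2 + 3*b - 4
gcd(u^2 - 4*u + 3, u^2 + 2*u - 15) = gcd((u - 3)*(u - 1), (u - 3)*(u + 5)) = u - 3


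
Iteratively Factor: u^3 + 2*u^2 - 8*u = (u + 4)*(u^2 - 2*u) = (u - 2)*(u + 4)*(u)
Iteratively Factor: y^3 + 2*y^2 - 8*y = (y + 4)*(y^2 - 2*y) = (y - 2)*(y + 4)*(y)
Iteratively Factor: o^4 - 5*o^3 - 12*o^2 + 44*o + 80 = (o - 4)*(o^3 - o^2 - 16*o - 20) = (o - 4)*(o + 2)*(o^2 - 3*o - 10) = (o - 4)*(o + 2)^2*(o - 5)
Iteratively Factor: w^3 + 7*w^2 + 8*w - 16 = (w - 1)*(w^2 + 8*w + 16) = (w - 1)*(w + 4)*(w + 4)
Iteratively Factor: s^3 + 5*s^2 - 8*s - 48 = (s + 4)*(s^2 + s - 12) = (s + 4)^2*(s - 3)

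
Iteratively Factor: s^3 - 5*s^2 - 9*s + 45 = (s + 3)*(s^2 - 8*s + 15) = (s - 5)*(s + 3)*(s - 3)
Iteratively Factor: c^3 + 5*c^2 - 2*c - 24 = (c + 4)*(c^2 + c - 6) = (c - 2)*(c + 4)*(c + 3)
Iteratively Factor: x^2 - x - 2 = (x + 1)*(x - 2)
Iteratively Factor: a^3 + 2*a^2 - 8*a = (a + 4)*(a^2 - 2*a) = a*(a + 4)*(a - 2)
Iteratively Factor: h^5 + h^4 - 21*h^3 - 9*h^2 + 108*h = (h + 3)*(h^4 - 2*h^3 - 15*h^2 + 36*h) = (h - 3)*(h + 3)*(h^3 + h^2 - 12*h) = (h - 3)^2*(h + 3)*(h^2 + 4*h) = (h - 3)^2*(h + 3)*(h + 4)*(h)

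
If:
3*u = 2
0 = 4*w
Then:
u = 2/3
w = 0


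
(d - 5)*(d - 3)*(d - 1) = d^3 - 9*d^2 + 23*d - 15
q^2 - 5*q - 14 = (q - 7)*(q + 2)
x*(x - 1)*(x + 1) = x^3 - x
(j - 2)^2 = j^2 - 4*j + 4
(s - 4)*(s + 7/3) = s^2 - 5*s/3 - 28/3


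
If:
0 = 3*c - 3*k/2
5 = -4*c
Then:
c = -5/4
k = -5/2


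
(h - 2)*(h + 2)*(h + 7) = h^3 + 7*h^2 - 4*h - 28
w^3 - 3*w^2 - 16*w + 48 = (w - 4)*(w - 3)*(w + 4)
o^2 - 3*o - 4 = (o - 4)*(o + 1)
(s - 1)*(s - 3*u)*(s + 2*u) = s^3 - s^2*u - s^2 - 6*s*u^2 + s*u + 6*u^2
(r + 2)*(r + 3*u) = r^2 + 3*r*u + 2*r + 6*u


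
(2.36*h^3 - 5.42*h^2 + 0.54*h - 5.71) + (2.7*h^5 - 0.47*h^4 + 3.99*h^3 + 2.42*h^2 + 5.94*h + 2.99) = 2.7*h^5 - 0.47*h^4 + 6.35*h^3 - 3.0*h^2 + 6.48*h - 2.72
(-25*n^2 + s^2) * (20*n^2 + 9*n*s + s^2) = -500*n^4 - 225*n^3*s - 5*n^2*s^2 + 9*n*s^3 + s^4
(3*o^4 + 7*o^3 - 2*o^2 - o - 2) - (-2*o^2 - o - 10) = 3*o^4 + 7*o^3 + 8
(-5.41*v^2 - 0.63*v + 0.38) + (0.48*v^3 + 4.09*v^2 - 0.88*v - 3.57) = 0.48*v^3 - 1.32*v^2 - 1.51*v - 3.19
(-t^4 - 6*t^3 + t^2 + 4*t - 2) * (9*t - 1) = -9*t^5 - 53*t^4 + 15*t^3 + 35*t^2 - 22*t + 2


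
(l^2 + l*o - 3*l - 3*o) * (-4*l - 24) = -4*l^3 - 4*l^2*o - 12*l^2 - 12*l*o + 72*l + 72*o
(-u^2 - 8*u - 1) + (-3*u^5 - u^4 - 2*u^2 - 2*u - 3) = -3*u^5 - u^4 - 3*u^2 - 10*u - 4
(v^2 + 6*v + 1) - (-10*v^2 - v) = 11*v^2 + 7*v + 1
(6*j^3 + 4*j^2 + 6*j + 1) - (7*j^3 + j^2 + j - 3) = -j^3 + 3*j^2 + 5*j + 4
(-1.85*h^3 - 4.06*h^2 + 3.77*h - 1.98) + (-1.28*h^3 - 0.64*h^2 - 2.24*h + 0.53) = -3.13*h^3 - 4.7*h^2 + 1.53*h - 1.45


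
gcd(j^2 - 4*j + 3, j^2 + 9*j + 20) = 1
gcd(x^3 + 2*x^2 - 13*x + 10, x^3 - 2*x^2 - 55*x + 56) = x - 1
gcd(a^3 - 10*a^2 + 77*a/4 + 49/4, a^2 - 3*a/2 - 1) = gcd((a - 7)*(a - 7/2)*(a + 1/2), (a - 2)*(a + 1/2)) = a + 1/2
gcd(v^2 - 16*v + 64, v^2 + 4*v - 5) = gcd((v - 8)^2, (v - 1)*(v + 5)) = 1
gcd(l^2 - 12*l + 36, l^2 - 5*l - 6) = l - 6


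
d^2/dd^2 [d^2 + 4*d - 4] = 2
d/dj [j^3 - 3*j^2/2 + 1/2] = 3*j*(j - 1)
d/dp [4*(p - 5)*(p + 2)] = 8*p - 12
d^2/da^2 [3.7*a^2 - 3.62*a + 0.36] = 7.40000000000000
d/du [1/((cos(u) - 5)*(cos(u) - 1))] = 2*(cos(u) - 3)*sin(u)/((cos(u) - 5)^2*(cos(u) - 1)^2)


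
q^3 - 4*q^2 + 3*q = q*(q - 3)*(q - 1)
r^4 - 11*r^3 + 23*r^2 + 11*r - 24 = (r - 8)*(r - 3)*(r - 1)*(r + 1)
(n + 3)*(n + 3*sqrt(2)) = n^2 + 3*n + 3*sqrt(2)*n + 9*sqrt(2)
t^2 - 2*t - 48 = (t - 8)*(t + 6)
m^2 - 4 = (m - 2)*(m + 2)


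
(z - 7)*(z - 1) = z^2 - 8*z + 7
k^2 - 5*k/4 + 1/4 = (k - 1)*(k - 1/4)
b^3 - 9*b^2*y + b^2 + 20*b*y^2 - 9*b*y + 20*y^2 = (b + 1)*(b - 5*y)*(b - 4*y)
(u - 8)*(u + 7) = u^2 - u - 56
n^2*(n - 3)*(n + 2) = n^4 - n^3 - 6*n^2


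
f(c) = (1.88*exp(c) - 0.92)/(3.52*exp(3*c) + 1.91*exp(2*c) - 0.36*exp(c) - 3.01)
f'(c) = (1.88*exp(c) - 0.92)*(-10.56*exp(3*c) - 3.82*exp(2*c) + 0.36*exp(c))/(3.52*exp(3*c) + 1.91*exp(2*c) - 0.36*exp(c) - 3.01)^2 + 1.88*exp(c)/(3.52*exp(3*c) + 1.91*exp(2*c) - 0.36*exp(c) - 3.01) = (-13.2352*exp(3*c) + 6.1244*exp(2*c) + 3.5144*exp(c) - 5.99)*exp(c)/(12.3904*exp(6*c) + 13.4464*exp(5*c) + 1.1137*exp(4*c) - 22.5656*exp(3*c) - 11.3686*exp(2*c) + 2.1672*exp(c) + 9.0601)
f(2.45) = 0.00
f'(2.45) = -0.01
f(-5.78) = 0.30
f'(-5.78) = -0.00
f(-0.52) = -0.11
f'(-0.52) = -0.82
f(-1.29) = 0.14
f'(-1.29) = -0.16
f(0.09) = 0.33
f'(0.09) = -1.09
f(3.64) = 0.00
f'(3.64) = -0.00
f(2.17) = 0.01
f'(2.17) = -0.01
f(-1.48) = 0.17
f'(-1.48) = -0.13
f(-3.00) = 0.27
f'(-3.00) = -0.03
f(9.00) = 0.00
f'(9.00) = 0.00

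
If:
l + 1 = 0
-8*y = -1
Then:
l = -1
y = 1/8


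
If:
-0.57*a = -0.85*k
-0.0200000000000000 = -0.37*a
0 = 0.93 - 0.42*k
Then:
No Solution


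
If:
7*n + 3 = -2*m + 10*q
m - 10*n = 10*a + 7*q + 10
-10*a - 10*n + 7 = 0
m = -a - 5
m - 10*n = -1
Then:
No Solution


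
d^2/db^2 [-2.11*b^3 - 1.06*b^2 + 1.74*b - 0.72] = -12.66*b - 2.12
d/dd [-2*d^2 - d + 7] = -4*d - 1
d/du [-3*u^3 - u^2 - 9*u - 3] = -9*u^2 - 2*u - 9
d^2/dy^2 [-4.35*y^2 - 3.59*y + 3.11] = -8.70000000000000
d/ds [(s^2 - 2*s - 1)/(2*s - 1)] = 2*(s^2 - s + 2)/(4*s^2 - 4*s + 1)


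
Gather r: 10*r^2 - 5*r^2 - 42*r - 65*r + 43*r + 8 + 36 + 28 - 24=5*r^2 - 64*r + 48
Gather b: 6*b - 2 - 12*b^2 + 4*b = -12*b^2 + 10*b - 2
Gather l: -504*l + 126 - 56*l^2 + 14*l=-56*l^2 - 490*l + 126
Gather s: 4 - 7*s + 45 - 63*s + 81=130 - 70*s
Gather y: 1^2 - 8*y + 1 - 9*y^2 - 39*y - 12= -9*y^2 - 47*y - 10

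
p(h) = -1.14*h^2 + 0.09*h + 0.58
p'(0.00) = 0.09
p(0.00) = 0.58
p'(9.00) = -20.43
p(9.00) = -90.95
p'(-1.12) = 2.64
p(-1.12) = -0.95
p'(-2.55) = 5.90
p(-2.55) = -7.06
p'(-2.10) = 4.88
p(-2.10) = -4.64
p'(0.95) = -2.08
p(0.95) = -0.36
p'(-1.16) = 2.73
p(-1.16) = -1.06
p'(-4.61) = 10.60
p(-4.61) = -24.06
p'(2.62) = -5.88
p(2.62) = -7.01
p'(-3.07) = 7.09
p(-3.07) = -10.44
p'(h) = 0.09 - 2.28*h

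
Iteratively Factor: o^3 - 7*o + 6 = (o - 1)*(o^2 + o - 6) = (o - 1)*(o + 3)*(o - 2)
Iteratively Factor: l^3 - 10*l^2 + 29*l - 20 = (l - 5)*(l^2 - 5*l + 4) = (l - 5)*(l - 1)*(l - 4)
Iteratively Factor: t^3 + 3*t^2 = (t + 3)*(t^2) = t*(t + 3)*(t)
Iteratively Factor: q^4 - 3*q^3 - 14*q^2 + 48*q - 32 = (q - 1)*(q^3 - 2*q^2 - 16*q + 32) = (q - 1)*(q + 4)*(q^2 - 6*q + 8) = (q - 2)*(q - 1)*(q + 4)*(q - 4)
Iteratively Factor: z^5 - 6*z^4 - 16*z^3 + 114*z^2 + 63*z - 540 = (z + 3)*(z^4 - 9*z^3 + 11*z^2 + 81*z - 180) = (z - 5)*(z + 3)*(z^3 - 4*z^2 - 9*z + 36) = (z - 5)*(z + 3)^2*(z^2 - 7*z + 12) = (z - 5)*(z - 4)*(z + 3)^2*(z - 3)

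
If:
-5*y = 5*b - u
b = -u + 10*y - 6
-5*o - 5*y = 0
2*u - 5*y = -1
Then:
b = -7/16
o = -27/40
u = 19/16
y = 27/40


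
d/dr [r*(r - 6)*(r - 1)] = 3*r^2 - 14*r + 6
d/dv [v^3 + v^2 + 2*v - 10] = 3*v^2 + 2*v + 2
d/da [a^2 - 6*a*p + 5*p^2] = 2*a - 6*p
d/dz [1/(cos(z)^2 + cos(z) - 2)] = (2*cos(z) + 1)*sin(z)/(cos(z)^2 + cos(z) - 2)^2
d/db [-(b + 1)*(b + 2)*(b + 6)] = -3*b^2 - 18*b - 20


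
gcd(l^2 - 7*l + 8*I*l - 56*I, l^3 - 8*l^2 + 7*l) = l - 7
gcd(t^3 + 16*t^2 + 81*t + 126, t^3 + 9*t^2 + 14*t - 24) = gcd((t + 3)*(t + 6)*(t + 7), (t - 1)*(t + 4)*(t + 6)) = t + 6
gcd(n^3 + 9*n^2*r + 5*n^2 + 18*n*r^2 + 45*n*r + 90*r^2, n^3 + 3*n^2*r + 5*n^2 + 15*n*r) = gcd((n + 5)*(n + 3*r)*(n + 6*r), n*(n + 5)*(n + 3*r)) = n^2 + 3*n*r + 5*n + 15*r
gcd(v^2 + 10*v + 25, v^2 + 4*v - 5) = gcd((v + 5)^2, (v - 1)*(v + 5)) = v + 5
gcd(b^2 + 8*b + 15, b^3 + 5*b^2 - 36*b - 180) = b + 5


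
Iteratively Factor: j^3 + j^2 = (j)*(j^2 + j) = j^2*(j + 1)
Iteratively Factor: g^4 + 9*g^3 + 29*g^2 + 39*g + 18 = (g + 3)*(g^3 + 6*g^2 + 11*g + 6) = (g + 3)^2*(g^2 + 3*g + 2) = (g + 2)*(g + 3)^2*(g + 1)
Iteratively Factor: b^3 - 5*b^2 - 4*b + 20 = (b - 2)*(b^2 - 3*b - 10) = (b - 5)*(b - 2)*(b + 2)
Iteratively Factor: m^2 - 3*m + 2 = (m - 2)*(m - 1)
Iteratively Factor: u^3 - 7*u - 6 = (u + 2)*(u^2 - 2*u - 3) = (u - 3)*(u + 2)*(u + 1)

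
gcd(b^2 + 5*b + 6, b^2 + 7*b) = 1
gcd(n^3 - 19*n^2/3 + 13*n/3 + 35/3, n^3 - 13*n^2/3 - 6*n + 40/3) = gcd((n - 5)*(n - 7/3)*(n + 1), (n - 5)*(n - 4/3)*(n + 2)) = n - 5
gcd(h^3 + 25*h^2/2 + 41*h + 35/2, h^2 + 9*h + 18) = 1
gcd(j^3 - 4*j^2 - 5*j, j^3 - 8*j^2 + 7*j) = j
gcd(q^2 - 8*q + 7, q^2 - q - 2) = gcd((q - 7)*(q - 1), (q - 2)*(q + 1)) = 1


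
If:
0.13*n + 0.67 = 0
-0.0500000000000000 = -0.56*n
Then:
No Solution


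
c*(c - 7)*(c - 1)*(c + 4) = c^4 - 4*c^3 - 25*c^2 + 28*c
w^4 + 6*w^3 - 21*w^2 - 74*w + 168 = (w - 3)*(w - 2)*(w + 4)*(w + 7)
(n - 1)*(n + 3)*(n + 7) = n^3 + 9*n^2 + 11*n - 21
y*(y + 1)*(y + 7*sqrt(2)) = y^3 + y^2 + 7*sqrt(2)*y^2 + 7*sqrt(2)*y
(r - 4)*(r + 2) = r^2 - 2*r - 8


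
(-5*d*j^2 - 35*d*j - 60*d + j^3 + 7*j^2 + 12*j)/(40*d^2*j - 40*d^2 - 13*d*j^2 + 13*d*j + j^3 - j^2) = (-j^2 - 7*j - 12)/(8*d*j - 8*d - j^2 + j)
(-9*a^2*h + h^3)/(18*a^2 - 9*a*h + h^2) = h*(-3*a - h)/(6*a - h)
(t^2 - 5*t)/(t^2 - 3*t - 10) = t/(t + 2)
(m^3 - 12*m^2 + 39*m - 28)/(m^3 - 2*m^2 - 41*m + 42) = (m - 4)/(m + 6)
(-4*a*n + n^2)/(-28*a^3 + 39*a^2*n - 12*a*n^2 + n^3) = n/(7*a^2 - 8*a*n + n^2)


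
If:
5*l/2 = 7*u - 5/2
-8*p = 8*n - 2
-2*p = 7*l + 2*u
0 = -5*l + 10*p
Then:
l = -5/61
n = 71/244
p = -5/122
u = 20/61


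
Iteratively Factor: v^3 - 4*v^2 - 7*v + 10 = (v - 5)*(v^2 + v - 2) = (v - 5)*(v + 2)*(v - 1)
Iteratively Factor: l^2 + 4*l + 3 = (l + 3)*(l + 1)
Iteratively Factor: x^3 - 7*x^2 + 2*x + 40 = (x + 2)*(x^2 - 9*x + 20) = (x - 4)*(x + 2)*(x - 5)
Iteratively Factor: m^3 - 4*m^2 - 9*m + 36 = (m + 3)*(m^2 - 7*m + 12) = (m - 4)*(m + 3)*(m - 3)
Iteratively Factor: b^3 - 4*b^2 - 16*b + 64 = (b - 4)*(b^2 - 16) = (b - 4)^2*(b + 4)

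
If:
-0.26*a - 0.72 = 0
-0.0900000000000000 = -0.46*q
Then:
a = -2.77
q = 0.20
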